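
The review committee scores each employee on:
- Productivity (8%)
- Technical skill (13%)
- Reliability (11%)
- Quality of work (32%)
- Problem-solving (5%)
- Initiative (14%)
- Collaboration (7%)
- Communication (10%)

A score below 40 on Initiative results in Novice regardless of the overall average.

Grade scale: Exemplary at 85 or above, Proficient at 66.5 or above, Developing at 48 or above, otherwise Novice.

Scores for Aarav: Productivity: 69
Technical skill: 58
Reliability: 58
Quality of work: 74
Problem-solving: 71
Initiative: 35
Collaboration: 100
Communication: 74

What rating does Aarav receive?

Initiative score 35 < 40: minimum not met.
Weighted total:
  Productivity 69 × 0.08 = 5.52
  Technical skill 58 × 0.13 = 7.54
  Reliability 58 × 0.11 = 6.38
  Quality of work 74 × 0.32 = 23.68
  Problem-solving 71 × 0.05 = 3.55
  Initiative 35 × 0.14 = 4.9
  Collaboration 100 × 0.07 = 7
  Communication 74 × 0.1 = 7.4
Sum = 65.97
Because the Initiative minimum was not met, the result is Novice.

Novice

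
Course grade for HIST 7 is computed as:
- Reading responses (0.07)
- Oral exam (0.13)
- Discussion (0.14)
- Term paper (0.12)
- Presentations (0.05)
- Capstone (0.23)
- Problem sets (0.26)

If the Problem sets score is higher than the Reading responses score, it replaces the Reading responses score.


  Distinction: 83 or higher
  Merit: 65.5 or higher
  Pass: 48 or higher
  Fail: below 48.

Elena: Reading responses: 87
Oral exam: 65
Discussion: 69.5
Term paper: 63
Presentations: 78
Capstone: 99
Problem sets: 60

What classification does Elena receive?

Merit

Problem sets (60) ≤ Reading responses (87), so Reading responses stays at 87.
Weighted total:
  Reading responses 87 × 0.07 = 6.09
  Oral exam 65 × 0.13 = 8.45
  Discussion 69.5 × 0.14 = 9.73
  Term paper 63 × 0.12 = 7.56
  Presentations 78 × 0.05 = 3.9
  Capstone 99 × 0.23 = 22.77
  Problem sets 60 × 0.26 = 15.6
Sum = 74.1
74.1 is ≥ 65.5 and < 83 → Merit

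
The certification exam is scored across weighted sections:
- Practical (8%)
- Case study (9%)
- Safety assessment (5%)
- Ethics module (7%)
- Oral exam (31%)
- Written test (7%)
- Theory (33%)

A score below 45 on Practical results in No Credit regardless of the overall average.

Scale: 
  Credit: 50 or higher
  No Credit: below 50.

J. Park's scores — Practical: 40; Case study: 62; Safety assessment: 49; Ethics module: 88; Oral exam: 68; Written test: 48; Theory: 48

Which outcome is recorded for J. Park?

No Credit

Practical score 40 < 45: minimum not met.
Weighted total:
  Practical 40 × 0.08 = 3.2
  Case study 62 × 0.09 = 5.58
  Safety assessment 49 × 0.05 = 2.45
  Ethics module 88 × 0.07 = 6.16
  Oral exam 68 × 0.31 = 21.08
  Written test 48 × 0.07 = 3.36
  Theory 48 × 0.33 = 15.84
Sum = 57.67
Because the Practical minimum was not met, the result is No Credit.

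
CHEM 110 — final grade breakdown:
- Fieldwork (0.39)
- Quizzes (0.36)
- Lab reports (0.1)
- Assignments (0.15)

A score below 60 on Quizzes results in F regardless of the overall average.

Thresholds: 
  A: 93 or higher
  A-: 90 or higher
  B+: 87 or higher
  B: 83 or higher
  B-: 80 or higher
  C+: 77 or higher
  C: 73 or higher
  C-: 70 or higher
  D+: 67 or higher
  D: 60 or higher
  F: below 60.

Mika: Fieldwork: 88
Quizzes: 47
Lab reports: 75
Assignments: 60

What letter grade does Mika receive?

Quizzes score 47 < 60: minimum not met.
Weighted total:
  Fieldwork 88 × 0.39 = 34.32
  Quizzes 47 × 0.36 = 16.92
  Lab reports 75 × 0.1 = 7.5
  Assignments 60 × 0.15 = 9
Sum = 67.74
Because the Quizzes minimum was not met, the result is F.

F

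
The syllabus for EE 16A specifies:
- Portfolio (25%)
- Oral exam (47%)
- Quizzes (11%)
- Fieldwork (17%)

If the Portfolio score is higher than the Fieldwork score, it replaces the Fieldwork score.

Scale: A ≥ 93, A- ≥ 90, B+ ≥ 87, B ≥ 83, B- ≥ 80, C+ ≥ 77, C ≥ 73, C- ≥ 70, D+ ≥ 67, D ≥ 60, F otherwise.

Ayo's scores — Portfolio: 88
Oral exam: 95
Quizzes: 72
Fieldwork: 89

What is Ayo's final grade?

B+

Portfolio (88) ≤ Fieldwork (89), so Fieldwork stays at 89.
Weighted total:
  Portfolio 88 × 0.25 = 22
  Oral exam 95 × 0.47 = 44.65
  Quizzes 72 × 0.11 = 7.92
  Fieldwork 89 × 0.17 = 15.13
Sum = 89.7
89.7 is ≥ 87 and < 90 → B+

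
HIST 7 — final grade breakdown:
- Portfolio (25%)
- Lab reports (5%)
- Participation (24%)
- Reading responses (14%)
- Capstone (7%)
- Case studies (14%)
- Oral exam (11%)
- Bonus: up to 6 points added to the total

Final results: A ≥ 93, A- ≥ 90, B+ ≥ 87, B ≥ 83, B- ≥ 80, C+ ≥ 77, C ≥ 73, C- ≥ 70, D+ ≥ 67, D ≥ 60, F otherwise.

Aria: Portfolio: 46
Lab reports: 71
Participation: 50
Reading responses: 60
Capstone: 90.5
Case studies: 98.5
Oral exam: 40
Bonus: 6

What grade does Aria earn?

Weighted total:
  Portfolio 46 × 0.25 = 11.5
  Lab reports 71 × 0.05 = 3.55
  Participation 50 × 0.24 = 12
  Reading responses 60 × 0.14 = 8.4
  Capstone 90.5 × 0.07 = 6.335
  Case studies 98.5 × 0.14 = 13.79
  Oral exam 40 × 0.11 = 4.4
Sum = 59.975
Bonus: 59.975 + 6 = 65.975
65.975 is ≥ 60 and < 67 → D

D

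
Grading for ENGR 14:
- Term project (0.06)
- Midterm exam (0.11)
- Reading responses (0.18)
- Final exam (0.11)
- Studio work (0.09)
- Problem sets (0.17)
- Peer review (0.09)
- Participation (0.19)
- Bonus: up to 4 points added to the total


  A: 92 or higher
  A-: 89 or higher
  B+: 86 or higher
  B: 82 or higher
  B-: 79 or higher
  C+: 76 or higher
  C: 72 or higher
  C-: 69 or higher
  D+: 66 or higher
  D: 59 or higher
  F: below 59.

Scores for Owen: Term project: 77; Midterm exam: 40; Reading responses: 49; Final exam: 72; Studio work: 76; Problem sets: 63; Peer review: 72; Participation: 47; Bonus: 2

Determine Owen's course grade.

D

Weighted total:
  Term project 77 × 0.06 = 4.62
  Midterm exam 40 × 0.11 = 4.4
  Reading responses 49 × 0.18 = 8.82
  Final exam 72 × 0.11 = 7.92
  Studio work 76 × 0.09 = 6.84
  Problem sets 63 × 0.17 = 10.71
  Peer review 72 × 0.09 = 6.48
  Participation 47 × 0.19 = 8.93
Sum = 58.72
Bonus: 58.72 + 2 = 60.72
60.72 is ≥ 59 and < 66 → D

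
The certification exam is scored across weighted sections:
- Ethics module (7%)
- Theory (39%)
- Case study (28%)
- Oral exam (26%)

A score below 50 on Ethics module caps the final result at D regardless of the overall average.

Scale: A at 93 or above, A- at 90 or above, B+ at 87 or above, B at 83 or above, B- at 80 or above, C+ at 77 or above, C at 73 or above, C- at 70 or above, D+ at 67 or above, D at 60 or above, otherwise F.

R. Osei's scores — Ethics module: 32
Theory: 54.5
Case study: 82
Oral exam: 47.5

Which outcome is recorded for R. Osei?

F

Ethics module score 32 < 50: minimum not met.
Weighted total:
  Ethics module 32 × 0.07 = 2.24
  Theory 54.5 × 0.39 = 21.255
  Case study 82 × 0.28 = 22.96
  Oral exam 47.5 × 0.26 = 12.35
Sum = 58.805
58.805 would be F; cap at D applies → F.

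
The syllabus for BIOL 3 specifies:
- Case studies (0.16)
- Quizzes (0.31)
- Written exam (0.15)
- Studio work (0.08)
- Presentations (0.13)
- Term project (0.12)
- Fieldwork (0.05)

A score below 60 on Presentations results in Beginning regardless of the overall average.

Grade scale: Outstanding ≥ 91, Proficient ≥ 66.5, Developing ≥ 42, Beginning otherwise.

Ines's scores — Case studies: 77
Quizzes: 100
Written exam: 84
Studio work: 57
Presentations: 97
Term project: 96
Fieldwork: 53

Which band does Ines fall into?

Presentations score 97 ≥ 60: minimum met.
Weighted total:
  Case studies 77 × 0.16 = 12.32
  Quizzes 100 × 0.31 = 31
  Written exam 84 × 0.15 = 12.6
  Studio work 57 × 0.08 = 4.56
  Presentations 97 × 0.13 = 12.61
  Term project 96 × 0.12 = 11.52
  Fieldwork 53 × 0.05 = 2.65
Sum = 87.26
87.26 is ≥ 66.5 and < 91 → Proficient

Proficient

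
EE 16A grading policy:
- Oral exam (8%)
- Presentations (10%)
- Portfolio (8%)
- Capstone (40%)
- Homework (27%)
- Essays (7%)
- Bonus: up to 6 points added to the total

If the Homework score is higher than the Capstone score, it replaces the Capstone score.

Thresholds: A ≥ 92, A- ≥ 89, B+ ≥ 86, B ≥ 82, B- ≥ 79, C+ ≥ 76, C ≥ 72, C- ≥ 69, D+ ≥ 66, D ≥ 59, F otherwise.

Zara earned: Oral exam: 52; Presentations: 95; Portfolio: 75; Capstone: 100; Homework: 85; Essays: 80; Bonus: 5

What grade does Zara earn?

Homework (85) ≤ Capstone (100), so Capstone stays at 100.
Weighted total:
  Oral exam 52 × 0.08 = 4.16
  Presentations 95 × 0.1 = 9.5
  Portfolio 75 × 0.08 = 6
  Capstone 100 × 0.4 = 40
  Homework 85 × 0.27 = 22.95
  Essays 80 × 0.07 = 5.6
Sum = 88.21
Bonus: 88.21 + 5 = 93.21
93.21 ≥ 92 → A

A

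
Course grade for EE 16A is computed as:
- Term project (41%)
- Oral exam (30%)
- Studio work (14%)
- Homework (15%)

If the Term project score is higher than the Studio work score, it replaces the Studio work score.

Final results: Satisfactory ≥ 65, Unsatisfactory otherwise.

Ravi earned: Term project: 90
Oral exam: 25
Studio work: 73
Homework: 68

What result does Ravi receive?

Satisfactory

Term project (90) > Studio work (73), so Studio work counts as 90.
Weighted total:
  Term project 90 × 0.41 = 36.9
  Oral exam 25 × 0.3 = 7.5
  Studio work 90 × 0.14 = 12.6
  Homework 68 × 0.15 = 10.2
Sum = 67.2
67.2 ≥ 65 → Satisfactory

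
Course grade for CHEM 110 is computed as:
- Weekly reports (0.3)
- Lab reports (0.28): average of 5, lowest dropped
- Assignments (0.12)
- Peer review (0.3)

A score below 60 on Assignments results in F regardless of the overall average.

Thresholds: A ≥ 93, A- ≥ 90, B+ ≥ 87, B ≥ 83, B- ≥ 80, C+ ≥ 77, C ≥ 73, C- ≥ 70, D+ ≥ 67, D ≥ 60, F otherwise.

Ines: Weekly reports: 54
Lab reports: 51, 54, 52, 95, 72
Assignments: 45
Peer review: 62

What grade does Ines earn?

F

Lab reports: drop 51 → average of remaining 4 = 273/4 = 68.25
Assignments score 45 < 60: minimum not met.
Weighted total:
  Weekly reports 54 × 0.3 = 16.2
  Lab reports 68.25 × 0.28 = 19.11
  Assignments 45 × 0.12 = 5.4
  Peer review 62 × 0.3 = 18.6
Sum = 59.31
Because the Assignments minimum was not met, the result is F.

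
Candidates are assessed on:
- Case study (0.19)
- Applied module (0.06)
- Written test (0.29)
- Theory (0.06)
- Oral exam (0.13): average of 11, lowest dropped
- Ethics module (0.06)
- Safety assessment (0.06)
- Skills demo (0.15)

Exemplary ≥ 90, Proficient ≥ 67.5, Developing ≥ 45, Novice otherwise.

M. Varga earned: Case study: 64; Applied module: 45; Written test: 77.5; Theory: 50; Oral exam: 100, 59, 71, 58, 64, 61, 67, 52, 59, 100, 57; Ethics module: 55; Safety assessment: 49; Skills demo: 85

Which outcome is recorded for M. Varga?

Oral exam: drop 52 → average of remaining 10 = 696/10 = 69.6
Weighted total:
  Case study 64 × 0.19 = 12.16
  Applied module 45 × 0.06 = 2.7
  Written test 77.5 × 0.29 = 22.475
  Theory 50 × 0.06 = 3
  Oral exam 69.6 × 0.13 = 9.048
  Ethics module 55 × 0.06 = 3.3
  Safety assessment 49 × 0.06 = 2.94
  Skills demo 85 × 0.15 = 12.75
Sum = 68.373
68.373 is ≥ 67.5 and < 90 → Proficient

Proficient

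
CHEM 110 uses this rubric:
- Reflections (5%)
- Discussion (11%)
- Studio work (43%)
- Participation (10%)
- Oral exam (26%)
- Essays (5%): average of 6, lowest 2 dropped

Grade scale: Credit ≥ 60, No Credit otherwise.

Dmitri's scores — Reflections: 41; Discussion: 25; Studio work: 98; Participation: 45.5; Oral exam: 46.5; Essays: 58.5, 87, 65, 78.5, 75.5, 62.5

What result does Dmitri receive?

Credit

Essays: drop 58.5, 62.5 → average of remaining 4 = 306/4 = 76.5
Weighted total:
  Reflections 41 × 0.05 = 2.05
  Discussion 25 × 0.11 = 2.75
  Studio work 98 × 0.43 = 42.14
  Participation 45.5 × 0.1 = 4.55
  Oral exam 46.5 × 0.26 = 12.09
  Essays 76.5 × 0.05 = 3.825
Sum = 67.405
67.405 ≥ 60 → Credit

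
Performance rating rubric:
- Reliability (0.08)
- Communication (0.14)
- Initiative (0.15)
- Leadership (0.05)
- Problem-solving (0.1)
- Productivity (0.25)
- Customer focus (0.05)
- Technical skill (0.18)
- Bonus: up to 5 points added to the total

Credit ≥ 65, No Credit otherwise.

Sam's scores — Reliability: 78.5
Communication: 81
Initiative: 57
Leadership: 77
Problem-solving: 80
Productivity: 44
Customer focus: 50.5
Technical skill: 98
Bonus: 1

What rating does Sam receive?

Weighted total:
  Reliability 78.5 × 0.08 = 6.28
  Communication 81 × 0.14 = 11.34
  Initiative 57 × 0.15 = 8.55
  Leadership 77 × 0.05 = 3.85
  Problem-solving 80 × 0.1 = 8
  Productivity 44 × 0.25 = 11
  Customer focus 50.5 × 0.05 = 2.525
  Technical skill 98 × 0.18 = 17.64
Sum = 69.185
Bonus: 69.185 + 1 = 70.185
70.185 ≥ 65 → Credit

Credit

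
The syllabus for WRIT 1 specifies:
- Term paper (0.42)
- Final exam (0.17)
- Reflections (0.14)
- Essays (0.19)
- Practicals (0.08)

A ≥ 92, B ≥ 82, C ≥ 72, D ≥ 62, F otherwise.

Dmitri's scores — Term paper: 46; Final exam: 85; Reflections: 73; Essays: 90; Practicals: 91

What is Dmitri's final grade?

D

Weighted total:
  Term paper 46 × 0.42 = 19.32
  Final exam 85 × 0.17 = 14.45
  Reflections 73 × 0.14 = 10.22
  Essays 90 × 0.19 = 17.1
  Practicals 91 × 0.08 = 7.28
Sum = 68.37
68.37 is ≥ 62 and < 72 → D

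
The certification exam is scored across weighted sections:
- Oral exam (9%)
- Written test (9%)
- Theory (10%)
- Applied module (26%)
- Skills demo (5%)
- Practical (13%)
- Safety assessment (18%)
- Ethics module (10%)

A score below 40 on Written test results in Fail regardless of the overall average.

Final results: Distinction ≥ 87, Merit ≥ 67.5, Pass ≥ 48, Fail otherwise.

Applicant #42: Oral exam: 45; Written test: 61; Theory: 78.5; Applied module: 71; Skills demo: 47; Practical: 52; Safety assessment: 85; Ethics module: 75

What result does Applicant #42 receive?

Written test score 61 ≥ 40: minimum met.
Weighted total:
  Oral exam 45 × 0.09 = 4.05
  Written test 61 × 0.09 = 5.49
  Theory 78.5 × 0.1 = 7.85
  Applied module 71 × 0.26 = 18.46
  Skills demo 47 × 0.05 = 2.35
  Practical 52 × 0.13 = 6.76
  Safety assessment 85 × 0.18 = 15.3
  Ethics module 75 × 0.1 = 7.5
Sum = 67.76
67.76 is ≥ 67.5 and < 87 → Merit

Merit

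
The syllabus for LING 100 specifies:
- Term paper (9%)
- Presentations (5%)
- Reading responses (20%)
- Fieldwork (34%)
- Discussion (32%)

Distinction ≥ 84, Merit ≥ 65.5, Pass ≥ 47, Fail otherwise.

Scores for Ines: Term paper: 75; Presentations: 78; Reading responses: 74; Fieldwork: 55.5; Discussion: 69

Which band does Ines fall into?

Merit

Weighted total:
  Term paper 75 × 0.09 = 6.75
  Presentations 78 × 0.05 = 3.9
  Reading responses 74 × 0.2 = 14.8
  Fieldwork 55.5 × 0.34 = 18.87
  Discussion 69 × 0.32 = 22.08
Sum = 66.4
66.4 is ≥ 65.5 and < 84 → Merit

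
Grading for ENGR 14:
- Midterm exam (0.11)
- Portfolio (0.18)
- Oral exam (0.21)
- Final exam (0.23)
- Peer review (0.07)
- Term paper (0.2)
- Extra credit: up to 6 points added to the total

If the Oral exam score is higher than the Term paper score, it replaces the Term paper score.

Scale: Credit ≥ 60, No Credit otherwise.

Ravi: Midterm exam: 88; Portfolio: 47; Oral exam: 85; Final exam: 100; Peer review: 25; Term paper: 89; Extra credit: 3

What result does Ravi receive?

Credit

Oral exam (85) ≤ Term paper (89), so Term paper stays at 89.
Weighted total:
  Midterm exam 88 × 0.11 = 9.68
  Portfolio 47 × 0.18 = 8.46
  Oral exam 85 × 0.21 = 17.85
  Final exam 100 × 0.23 = 23
  Peer review 25 × 0.07 = 1.75
  Term paper 89 × 0.2 = 17.8
Sum = 78.54
Extra credit: 78.54 + 3 = 81.54
81.54 ≥ 60 → Credit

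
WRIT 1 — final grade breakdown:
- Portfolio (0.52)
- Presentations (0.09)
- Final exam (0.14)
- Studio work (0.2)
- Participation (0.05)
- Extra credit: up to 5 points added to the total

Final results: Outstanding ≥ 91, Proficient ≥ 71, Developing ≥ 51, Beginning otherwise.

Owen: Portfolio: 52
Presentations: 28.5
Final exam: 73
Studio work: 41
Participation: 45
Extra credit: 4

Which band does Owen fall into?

Weighted total:
  Portfolio 52 × 0.52 = 27.04
  Presentations 28.5 × 0.09 = 2.565
  Final exam 73 × 0.14 = 10.22
  Studio work 41 × 0.2 = 8.2
  Participation 45 × 0.05 = 2.25
Sum = 50.275
Extra credit: 50.275 + 4 = 54.275
54.275 is ≥ 51 and < 71 → Developing

Developing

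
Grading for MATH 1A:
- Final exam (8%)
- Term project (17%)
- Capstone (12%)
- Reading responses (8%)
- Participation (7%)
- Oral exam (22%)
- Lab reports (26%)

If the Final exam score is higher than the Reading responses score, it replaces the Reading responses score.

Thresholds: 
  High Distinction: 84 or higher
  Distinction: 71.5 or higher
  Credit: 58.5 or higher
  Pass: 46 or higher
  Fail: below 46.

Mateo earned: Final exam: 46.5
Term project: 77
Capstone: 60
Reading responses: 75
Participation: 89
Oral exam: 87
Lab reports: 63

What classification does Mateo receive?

Final exam (46.5) ≤ Reading responses (75), so Reading responses stays at 75.
Weighted total:
  Final exam 46.5 × 0.08 = 3.72
  Term project 77 × 0.17 = 13.09
  Capstone 60 × 0.12 = 7.2
  Reading responses 75 × 0.08 = 6
  Participation 89 × 0.07 = 6.23
  Oral exam 87 × 0.22 = 19.14
  Lab reports 63 × 0.26 = 16.38
Sum = 71.76
71.76 is ≥ 71.5 and < 84 → Distinction

Distinction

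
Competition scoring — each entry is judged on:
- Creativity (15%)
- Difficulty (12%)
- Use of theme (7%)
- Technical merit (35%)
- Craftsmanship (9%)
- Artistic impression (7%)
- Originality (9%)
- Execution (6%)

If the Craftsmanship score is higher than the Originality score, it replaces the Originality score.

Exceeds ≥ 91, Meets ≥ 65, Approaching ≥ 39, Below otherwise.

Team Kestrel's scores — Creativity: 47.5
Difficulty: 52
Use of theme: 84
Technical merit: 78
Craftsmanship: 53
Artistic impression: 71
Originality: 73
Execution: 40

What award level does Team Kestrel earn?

Meets

Craftsmanship (53) ≤ Originality (73), so Originality stays at 73.
Weighted total:
  Creativity 47.5 × 0.15 = 7.125
  Difficulty 52 × 0.12 = 6.24
  Use of theme 84 × 0.07 = 5.88
  Technical merit 78 × 0.35 = 27.3
  Craftsmanship 53 × 0.09 = 4.77
  Artistic impression 71 × 0.07 = 4.97
  Originality 73 × 0.09 = 6.57
  Execution 40 × 0.06 = 2.4
Sum = 65.255
65.255 is ≥ 65 and < 91 → Meets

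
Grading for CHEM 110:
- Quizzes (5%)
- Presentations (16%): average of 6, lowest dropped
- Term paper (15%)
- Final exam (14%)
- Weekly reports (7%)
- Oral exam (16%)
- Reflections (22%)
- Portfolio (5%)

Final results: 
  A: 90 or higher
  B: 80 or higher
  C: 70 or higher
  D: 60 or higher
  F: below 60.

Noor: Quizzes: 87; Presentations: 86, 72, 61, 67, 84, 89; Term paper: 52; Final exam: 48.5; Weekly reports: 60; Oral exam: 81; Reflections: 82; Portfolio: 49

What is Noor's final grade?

Presentations: drop 61 → average of remaining 5 = 398/5 = 79.6
Weighted total:
  Quizzes 87 × 0.05 = 4.35
  Presentations 79.6 × 0.16 = 12.736
  Term paper 52 × 0.15 = 7.8
  Final exam 48.5 × 0.14 = 6.79
  Weekly reports 60 × 0.07 = 4.2
  Oral exam 81 × 0.16 = 12.96
  Reflections 82 × 0.22 = 18.04
  Portfolio 49 × 0.05 = 2.45
Sum = 69.326
69.326 is ≥ 60 and < 70 → D

D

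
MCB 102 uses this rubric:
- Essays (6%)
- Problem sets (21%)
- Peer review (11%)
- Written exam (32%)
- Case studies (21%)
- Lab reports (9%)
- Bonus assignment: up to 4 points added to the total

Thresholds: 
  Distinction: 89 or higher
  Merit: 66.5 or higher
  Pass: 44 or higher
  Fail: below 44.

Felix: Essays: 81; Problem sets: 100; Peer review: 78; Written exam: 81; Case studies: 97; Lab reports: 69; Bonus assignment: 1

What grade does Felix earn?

Merit

Weighted total:
  Essays 81 × 0.06 = 4.86
  Problem sets 100 × 0.21 = 21
  Peer review 78 × 0.11 = 8.58
  Written exam 81 × 0.32 = 25.92
  Case studies 97 × 0.21 = 20.37
  Lab reports 69 × 0.09 = 6.21
Sum = 86.94
Bonus assignment: 86.94 + 1 = 87.94
87.94 is ≥ 66.5 and < 89 → Merit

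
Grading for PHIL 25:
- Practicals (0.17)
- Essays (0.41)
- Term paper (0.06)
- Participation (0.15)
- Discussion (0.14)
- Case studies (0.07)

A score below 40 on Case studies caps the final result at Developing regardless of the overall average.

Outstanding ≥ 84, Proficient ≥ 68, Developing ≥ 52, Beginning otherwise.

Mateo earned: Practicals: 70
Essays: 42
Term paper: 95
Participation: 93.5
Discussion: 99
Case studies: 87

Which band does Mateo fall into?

Case studies score 87 ≥ 40: minimum met.
Weighted total:
  Practicals 70 × 0.17 = 11.9
  Essays 42 × 0.41 = 17.22
  Term paper 95 × 0.06 = 5.7
  Participation 93.5 × 0.15 = 14.025
  Discussion 99 × 0.14 = 13.86
  Case studies 87 × 0.07 = 6.09
Sum = 68.795
68.795 is ≥ 68 and < 84 → Proficient

Proficient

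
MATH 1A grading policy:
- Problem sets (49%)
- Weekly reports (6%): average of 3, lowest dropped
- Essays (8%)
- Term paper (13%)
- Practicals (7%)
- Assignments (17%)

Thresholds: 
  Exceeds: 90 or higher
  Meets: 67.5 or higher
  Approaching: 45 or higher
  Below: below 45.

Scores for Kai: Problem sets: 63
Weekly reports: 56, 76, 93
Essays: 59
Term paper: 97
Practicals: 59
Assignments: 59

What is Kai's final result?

Weekly reports: drop 56 → average of remaining 2 = 169/2 = 84.5
Weighted total:
  Problem sets 63 × 0.49 = 30.87
  Weekly reports 84.5 × 0.06 = 5.07
  Essays 59 × 0.08 = 4.72
  Term paper 97 × 0.13 = 12.61
  Practicals 59 × 0.07 = 4.13
  Assignments 59 × 0.17 = 10.03
Sum = 67.43
67.43 is ≥ 45 and < 67.5 → Approaching

Approaching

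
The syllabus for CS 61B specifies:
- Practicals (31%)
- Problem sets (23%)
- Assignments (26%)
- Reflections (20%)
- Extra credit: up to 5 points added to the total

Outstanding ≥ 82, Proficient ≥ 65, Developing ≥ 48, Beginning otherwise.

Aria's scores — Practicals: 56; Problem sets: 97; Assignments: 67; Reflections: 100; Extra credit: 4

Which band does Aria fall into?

Proficient

Weighted total:
  Practicals 56 × 0.31 = 17.36
  Problem sets 97 × 0.23 = 22.31
  Assignments 67 × 0.26 = 17.42
  Reflections 100 × 0.2 = 20
Sum = 77.09
Extra credit: 77.09 + 4 = 81.09
81.09 is ≥ 65 and < 82 → Proficient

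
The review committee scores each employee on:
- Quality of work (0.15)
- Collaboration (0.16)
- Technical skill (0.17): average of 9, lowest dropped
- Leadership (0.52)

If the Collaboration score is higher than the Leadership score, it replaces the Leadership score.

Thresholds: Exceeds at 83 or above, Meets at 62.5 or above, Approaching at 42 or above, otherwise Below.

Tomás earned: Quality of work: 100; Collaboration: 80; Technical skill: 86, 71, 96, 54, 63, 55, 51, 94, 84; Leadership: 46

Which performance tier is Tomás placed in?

Meets

Technical skill: drop 51 → average of remaining 8 = 603/8 = 75.375
Collaboration (80) > Leadership (46), so Leadership counts as 80.
Weighted total:
  Quality of work 100 × 0.15 = 15
  Collaboration 80 × 0.16 = 12.8
  Technical skill 75.375 × 0.17 = 12.81375
  Leadership 80 × 0.52 = 41.6
Sum = 82.21375
82.21375 is ≥ 62.5 and < 83 → Meets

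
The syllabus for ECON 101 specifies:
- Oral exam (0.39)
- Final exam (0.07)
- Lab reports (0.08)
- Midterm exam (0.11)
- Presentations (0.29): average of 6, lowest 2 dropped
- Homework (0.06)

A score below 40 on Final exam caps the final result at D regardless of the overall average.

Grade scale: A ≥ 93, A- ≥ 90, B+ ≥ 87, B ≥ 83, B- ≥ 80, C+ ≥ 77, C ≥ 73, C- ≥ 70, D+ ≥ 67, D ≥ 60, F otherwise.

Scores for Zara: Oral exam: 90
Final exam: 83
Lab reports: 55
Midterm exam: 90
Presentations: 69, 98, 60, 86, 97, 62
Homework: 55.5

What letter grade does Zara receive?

B

Presentations: drop 60, 62 → average of remaining 4 = 350/4 = 87.5
Final exam score 83 ≥ 40: minimum met.
Weighted total:
  Oral exam 90 × 0.39 = 35.1
  Final exam 83 × 0.07 = 5.81
  Lab reports 55 × 0.08 = 4.4
  Midterm exam 90 × 0.11 = 9.9
  Presentations 87.5 × 0.29 = 25.375
  Homework 55.5 × 0.06 = 3.33
Sum = 83.915
83.915 is ≥ 83 and < 87 → B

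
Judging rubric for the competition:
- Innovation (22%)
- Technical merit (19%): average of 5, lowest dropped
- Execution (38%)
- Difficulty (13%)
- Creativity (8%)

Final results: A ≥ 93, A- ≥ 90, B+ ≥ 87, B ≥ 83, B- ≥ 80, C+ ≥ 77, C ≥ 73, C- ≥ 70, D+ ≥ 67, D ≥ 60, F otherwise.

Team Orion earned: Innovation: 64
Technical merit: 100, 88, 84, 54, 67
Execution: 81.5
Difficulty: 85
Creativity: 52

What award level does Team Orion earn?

Technical merit: drop 54 → average of remaining 4 = 339/4 = 84.75
Weighted total:
  Innovation 64 × 0.22 = 14.08
  Technical merit 84.75 × 0.19 = 16.1025
  Execution 81.5 × 0.38 = 30.97
  Difficulty 85 × 0.13 = 11.05
  Creativity 52 × 0.08 = 4.16
Sum = 76.3625
76.3625 is ≥ 73 and < 77 → C

C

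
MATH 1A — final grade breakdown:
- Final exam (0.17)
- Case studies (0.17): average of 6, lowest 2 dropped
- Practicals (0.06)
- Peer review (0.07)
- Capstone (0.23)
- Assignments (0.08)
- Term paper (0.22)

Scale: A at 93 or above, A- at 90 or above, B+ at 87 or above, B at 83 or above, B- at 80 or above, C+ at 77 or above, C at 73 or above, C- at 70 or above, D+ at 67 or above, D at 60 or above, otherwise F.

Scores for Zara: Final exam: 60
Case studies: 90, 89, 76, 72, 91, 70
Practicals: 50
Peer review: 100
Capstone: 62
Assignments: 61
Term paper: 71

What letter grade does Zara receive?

Case studies: drop 70, 72 → average of remaining 4 = 346/4 = 86.5
Weighted total:
  Final exam 60 × 0.17 = 10.2
  Case studies 86.5 × 0.17 = 14.705
  Practicals 50 × 0.06 = 3
  Peer review 100 × 0.07 = 7
  Capstone 62 × 0.23 = 14.26
  Assignments 61 × 0.08 = 4.88
  Term paper 71 × 0.22 = 15.62
Sum = 69.665
69.665 is ≥ 67 and < 70 → D+

D+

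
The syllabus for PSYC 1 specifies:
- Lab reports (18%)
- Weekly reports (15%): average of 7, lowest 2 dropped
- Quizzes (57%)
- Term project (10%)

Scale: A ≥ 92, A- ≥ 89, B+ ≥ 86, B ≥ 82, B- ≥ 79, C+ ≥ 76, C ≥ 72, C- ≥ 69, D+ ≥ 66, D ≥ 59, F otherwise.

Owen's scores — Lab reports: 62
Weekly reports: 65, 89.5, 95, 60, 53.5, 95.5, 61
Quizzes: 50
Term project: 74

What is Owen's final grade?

Weekly reports: drop 53.5, 60 → average of remaining 5 = 406/5 = 81.2
Weighted total:
  Lab reports 62 × 0.18 = 11.16
  Weekly reports 81.2 × 0.15 = 12.18
  Quizzes 50 × 0.57 = 28.5
  Term project 74 × 0.1 = 7.4
Sum = 59.24
59.24 is ≥ 59 and < 66 → D

D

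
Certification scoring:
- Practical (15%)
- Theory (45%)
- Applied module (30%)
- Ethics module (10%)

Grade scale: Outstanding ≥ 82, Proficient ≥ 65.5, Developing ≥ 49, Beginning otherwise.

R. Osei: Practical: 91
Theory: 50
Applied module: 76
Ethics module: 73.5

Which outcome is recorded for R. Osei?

Proficient

Weighted total:
  Practical 91 × 0.15 = 13.65
  Theory 50 × 0.45 = 22.5
  Applied module 76 × 0.3 = 22.8
  Ethics module 73.5 × 0.1 = 7.35
Sum = 66.3
66.3 is ≥ 65.5 and < 82 → Proficient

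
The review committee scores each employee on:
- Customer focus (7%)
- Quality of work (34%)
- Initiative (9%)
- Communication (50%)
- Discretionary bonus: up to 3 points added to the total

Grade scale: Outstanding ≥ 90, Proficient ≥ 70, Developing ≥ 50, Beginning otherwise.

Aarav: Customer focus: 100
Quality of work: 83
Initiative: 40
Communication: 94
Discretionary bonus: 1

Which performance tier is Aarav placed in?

Weighted total:
  Customer focus 100 × 0.07 = 7
  Quality of work 83 × 0.34 = 28.22
  Initiative 40 × 0.09 = 3.6
  Communication 94 × 0.5 = 47
Sum = 85.82
Discretionary bonus: 85.82 + 1 = 86.82
86.82 is ≥ 70 and < 90 → Proficient

Proficient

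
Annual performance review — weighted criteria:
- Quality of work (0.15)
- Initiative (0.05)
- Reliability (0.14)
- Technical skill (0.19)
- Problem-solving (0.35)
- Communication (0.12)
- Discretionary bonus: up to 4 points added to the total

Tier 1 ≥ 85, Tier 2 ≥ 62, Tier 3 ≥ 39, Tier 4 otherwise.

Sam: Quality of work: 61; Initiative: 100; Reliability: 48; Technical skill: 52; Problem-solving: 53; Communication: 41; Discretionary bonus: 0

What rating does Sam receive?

Weighted total:
  Quality of work 61 × 0.15 = 9.15
  Initiative 100 × 0.05 = 5
  Reliability 48 × 0.14 = 6.72
  Technical skill 52 × 0.19 = 9.88
  Problem-solving 53 × 0.35 = 18.55
  Communication 41 × 0.12 = 4.92
Sum = 54.22
Discretionary bonus: 54.22 + 0 = 54.22
54.22 is ≥ 39 and < 62 → Tier 3

Tier 3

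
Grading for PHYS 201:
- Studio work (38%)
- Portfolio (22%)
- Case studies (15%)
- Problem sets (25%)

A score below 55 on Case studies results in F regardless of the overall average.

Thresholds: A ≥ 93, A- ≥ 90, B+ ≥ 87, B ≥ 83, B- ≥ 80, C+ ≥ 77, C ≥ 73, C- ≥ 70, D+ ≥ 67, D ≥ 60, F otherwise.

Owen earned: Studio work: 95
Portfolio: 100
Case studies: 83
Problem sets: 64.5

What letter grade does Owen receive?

B

Case studies score 83 ≥ 55: minimum met.
Weighted total:
  Studio work 95 × 0.38 = 36.1
  Portfolio 100 × 0.22 = 22
  Case studies 83 × 0.15 = 12.45
  Problem sets 64.5 × 0.25 = 16.125
Sum = 86.675
86.675 is ≥ 83 and < 87 → B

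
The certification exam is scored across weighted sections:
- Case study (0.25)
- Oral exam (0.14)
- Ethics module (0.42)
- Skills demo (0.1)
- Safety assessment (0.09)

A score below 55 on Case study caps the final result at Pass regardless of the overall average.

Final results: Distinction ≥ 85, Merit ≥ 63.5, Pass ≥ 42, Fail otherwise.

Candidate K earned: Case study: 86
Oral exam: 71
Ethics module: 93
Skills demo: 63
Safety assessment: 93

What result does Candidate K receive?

Case study score 86 ≥ 55: minimum met.
Weighted total:
  Case study 86 × 0.25 = 21.5
  Oral exam 71 × 0.14 = 9.94
  Ethics module 93 × 0.42 = 39.06
  Skills demo 63 × 0.1 = 6.3
  Safety assessment 93 × 0.09 = 8.37
Sum = 85.17
85.17 ≥ 85 → Distinction

Distinction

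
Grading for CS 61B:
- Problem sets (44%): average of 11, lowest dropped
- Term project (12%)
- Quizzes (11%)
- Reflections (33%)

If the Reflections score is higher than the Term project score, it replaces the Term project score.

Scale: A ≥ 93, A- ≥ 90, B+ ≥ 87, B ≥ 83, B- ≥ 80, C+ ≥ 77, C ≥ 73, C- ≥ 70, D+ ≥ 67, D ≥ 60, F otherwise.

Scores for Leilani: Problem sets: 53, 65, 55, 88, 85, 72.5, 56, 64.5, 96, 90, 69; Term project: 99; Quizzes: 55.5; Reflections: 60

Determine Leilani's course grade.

C-

Problem sets: drop 53 → average of remaining 10 = 741/10 = 74.1
Reflections (60) ≤ Term project (99), so Term project stays at 99.
Weighted total:
  Problem sets 74.1 × 0.44 = 32.604
  Term project 99 × 0.12 = 11.88
  Quizzes 55.5 × 0.11 = 6.105
  Reflections 60 × 0.33 = 19.8
Sum = 70.389
70.389 is ≥ 70 and < 73 → C-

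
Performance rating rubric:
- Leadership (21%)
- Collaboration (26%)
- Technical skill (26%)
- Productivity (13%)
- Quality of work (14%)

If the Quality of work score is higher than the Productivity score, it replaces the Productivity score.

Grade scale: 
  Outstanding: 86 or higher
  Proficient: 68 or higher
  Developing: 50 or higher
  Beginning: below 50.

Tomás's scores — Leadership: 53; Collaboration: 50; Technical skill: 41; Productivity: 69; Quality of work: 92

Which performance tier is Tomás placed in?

Developing

Quality of work (92) > Productivity (69), so Productivity counts as 92.
Weighted total:
  Leadership 53 × 0.21 = 11.13
  Collaboration 50 × 0.26 = 13
  Technical skill 41 × 0.26 = 10.66
  Productivity 92 × 0.13 = 11.96
  Quality of work 92 × 0.14 = 12.88
Sum = 59.63
59.63 is ≥ 50 and < 68 → Developing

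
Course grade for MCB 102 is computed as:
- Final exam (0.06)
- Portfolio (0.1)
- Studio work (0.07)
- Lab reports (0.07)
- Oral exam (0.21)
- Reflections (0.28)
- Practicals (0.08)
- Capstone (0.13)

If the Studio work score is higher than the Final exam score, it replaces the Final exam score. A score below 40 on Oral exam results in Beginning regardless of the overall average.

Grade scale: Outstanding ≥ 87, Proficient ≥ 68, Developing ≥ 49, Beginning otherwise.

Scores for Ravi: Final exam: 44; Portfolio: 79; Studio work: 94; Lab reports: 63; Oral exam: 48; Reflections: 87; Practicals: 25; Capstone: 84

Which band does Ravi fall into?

Studio work (94) > Final exam (44), so Final exam counts as 94.
Oral exam score 48 ≥ 40: minimum met.
Weighted total:
  Final exam 94 × 0.06 = 5.64
  Portfolio 79 × 0.1 = 7.9
  Studio work 94 × 0.07 = 6.58
  Lab reports 63 × 0.07 = 4.41
  Oral exam 48 × 0.21 = 10.08
  Reflections 87 × 0.28 = 24.36
  Practicals 25 × 0.08 = 2
  Capstone 84 × 0.13 = 10.92
Sum = 71.89
71.89 is ≥ 68 and < 87 → Proficient

Proficient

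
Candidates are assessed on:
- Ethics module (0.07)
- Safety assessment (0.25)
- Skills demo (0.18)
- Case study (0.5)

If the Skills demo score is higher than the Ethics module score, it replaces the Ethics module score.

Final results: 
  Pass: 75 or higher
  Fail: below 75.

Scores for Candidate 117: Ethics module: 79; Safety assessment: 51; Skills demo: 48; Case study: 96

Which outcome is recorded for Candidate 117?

Fail

Skills demo (48) ≤ Ethics module (79), so Ethics module stays at 79.
Weighted total:
  Ethics module 79 × 0.07 = 5.53
  Safety assessment 51 × 0.25 = 12.75
  Skills demo 48 × 0.18 = 8.64
  Case study 96 × 0.5 = 48
Sum = 74.92
74.92 < 75 → Fail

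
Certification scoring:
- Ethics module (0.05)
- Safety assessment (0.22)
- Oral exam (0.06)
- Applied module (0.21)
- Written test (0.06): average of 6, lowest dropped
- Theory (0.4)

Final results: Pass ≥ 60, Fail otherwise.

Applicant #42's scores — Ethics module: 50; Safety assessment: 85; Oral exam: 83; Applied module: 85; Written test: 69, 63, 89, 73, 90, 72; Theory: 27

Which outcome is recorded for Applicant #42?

Written test: drop 63 → average of remaining 5 = 393/5 = 78.6
Weighted total:
  Ethics module 50 × 0.05 = 2.5
  Safety assessment 85 × 0.22 = 18.7
  Oral exam 83 × 0.06 = 4.98
  Applied module 85 × 0.21 = 17.85
  Written test 78.6 × 0.06 = 4.716
  Theory 27 × 0.4 = 10.8
Sum = 59.546
59.546 < 60 → Fail

Fail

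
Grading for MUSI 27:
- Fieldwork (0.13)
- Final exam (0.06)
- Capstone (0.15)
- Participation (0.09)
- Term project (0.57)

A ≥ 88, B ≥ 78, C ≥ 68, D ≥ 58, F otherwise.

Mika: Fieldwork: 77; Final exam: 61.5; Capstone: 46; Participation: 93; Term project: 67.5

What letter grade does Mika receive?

Weighted total:
  Fieldwork 77 × 0.13 = 10.01
  Final exam 61.5 × 0.06 = 3.69
  Capstone 46 × 0.15 = 6.9
  Participation 93 × 0.09 = 8.37
  Term project 67.5 × 0.57 = 38.475
Sum = 67.445
67.445 is ≥ 58 and < 68 → D

D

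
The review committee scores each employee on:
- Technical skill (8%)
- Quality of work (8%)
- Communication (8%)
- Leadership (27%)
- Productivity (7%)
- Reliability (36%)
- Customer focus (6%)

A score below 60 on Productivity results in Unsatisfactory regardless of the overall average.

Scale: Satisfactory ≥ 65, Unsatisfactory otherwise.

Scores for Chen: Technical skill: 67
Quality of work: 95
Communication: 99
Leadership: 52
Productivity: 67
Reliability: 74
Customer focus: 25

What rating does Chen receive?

Satisfactory

Productivity score 67 ≥ 60: minimum met.
Weighted total:
  Technical skill 67 × 0.08 = 5.36
  Quality of work 95 × 0.08 = 7.6
  Communication 99 × 0.08 = 7.92
  Leadership 52 × 0.27 = 14.04
  Productivity 67 × 0.07 = 4.69
  Reliability 74 × 0.36 = 26.64
  Customer focus 25 × 0.06 = 1.5
Sum = 67.75
67.75 ≥ 65 → Satisfactory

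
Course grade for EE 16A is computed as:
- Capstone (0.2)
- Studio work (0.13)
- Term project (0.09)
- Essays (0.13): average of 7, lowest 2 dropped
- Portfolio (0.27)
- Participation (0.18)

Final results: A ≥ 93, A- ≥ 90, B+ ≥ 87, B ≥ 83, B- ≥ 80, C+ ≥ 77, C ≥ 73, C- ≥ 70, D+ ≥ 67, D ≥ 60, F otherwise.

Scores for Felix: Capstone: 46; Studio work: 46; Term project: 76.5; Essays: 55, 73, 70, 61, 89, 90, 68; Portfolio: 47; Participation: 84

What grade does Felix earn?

Essays: drop 55, 61 → average of remaining 5 = 390/5 = 78
Weighted total:
  Capstone 46 × 0.2 = 9.2
  Studio work 46 × 0.13 = 5.98
  Term project 76.5 × 0.09 = 6.885
  Essays 78 × 0.13 = 10.14
  Portfolio 47 × 0.27 = 12.69
  Participation 84 × 0.18 = 15.12
Sum = 60.015
60.015 is ≥ 60 and < 67 → D

D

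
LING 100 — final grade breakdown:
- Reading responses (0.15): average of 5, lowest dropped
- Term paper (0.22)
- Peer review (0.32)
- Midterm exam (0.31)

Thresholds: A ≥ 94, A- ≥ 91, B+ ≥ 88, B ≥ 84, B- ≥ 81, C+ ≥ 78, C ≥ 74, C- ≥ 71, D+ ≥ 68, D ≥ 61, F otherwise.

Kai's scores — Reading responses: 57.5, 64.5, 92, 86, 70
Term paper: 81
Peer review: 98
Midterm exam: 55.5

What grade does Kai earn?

C+

Reading responses: drop 57.5 → average of remaining 4 = 312.5/4 = 78.125
Weighted total:
  Reading responses 78.125 × 0.15 = 11.71875
  Term paper 81 × 0.22 = 17.82
  Peer review 98 × 0.32 = 31.36
  Midterm exam 55.5 × 0.31 = 17.205
Sum = 78.10375
78.10375 is ≥ 78 and < 81 → C+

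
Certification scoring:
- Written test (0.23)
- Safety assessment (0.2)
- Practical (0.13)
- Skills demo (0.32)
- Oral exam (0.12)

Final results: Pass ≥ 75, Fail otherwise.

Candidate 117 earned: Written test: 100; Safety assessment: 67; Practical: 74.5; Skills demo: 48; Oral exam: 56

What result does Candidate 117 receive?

Fail

Weighted total:
  Written test 100 × 0.23 = 23
  Safety assessment 67 × 0.2 = 13.4
  Practical 74.5 × 0.13 = 9.685
  Skills demo 48 × 0.32 = 15.36
  Oral exam 56 × 0.12 = 6.72
Sum = 68.165
68.165 < 75 → Fail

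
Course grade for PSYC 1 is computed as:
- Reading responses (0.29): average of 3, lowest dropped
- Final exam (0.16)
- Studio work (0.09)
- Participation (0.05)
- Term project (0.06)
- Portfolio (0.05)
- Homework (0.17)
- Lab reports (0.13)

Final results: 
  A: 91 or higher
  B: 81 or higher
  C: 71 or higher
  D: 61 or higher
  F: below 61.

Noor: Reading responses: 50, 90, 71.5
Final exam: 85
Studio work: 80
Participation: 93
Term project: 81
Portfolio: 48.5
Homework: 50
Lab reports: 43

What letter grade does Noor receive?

Reading responses: drop 50 → average of remaining 2 = 161.5/2 = 80.75
Weighted total:
  Reading responses 80.75 × 0.29 = 23.4175
  Final exam 85 × 0.16 = 13.6
  Studio work 80 × 0.09 = 7.2
  Participation 93 × 0.05 = 4.65
  Term project 81 × 0.06 = 4.86
  Portfolio 48.5 × 0.05 = 2.425
  Homework 50 × 0.17 = 8.5
  Lab reports 43 × 0.13 = 5.59
Sum = 70.2425
70.2425 is ≥ 61 and < 71 → D

D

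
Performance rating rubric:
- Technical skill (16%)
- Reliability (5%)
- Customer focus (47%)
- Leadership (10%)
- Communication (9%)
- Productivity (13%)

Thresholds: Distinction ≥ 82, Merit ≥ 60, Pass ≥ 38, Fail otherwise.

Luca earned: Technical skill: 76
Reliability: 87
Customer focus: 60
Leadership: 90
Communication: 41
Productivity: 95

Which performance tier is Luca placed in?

Weighted total:
  Technical skill 76 × 0.16 = 12.16
  Reliability 87 × 0.05 = 4.35
  Customer focus 60 × 0.47 = 28.2
  Leadership 90 × 0.1 = 9
  Communication 41 × 0.09 = 3.69
  Productivity 95 × 0.13 = 12.35
Sum = 69.75
69.75 is ≥ 60 and < 82 → Merit

Merit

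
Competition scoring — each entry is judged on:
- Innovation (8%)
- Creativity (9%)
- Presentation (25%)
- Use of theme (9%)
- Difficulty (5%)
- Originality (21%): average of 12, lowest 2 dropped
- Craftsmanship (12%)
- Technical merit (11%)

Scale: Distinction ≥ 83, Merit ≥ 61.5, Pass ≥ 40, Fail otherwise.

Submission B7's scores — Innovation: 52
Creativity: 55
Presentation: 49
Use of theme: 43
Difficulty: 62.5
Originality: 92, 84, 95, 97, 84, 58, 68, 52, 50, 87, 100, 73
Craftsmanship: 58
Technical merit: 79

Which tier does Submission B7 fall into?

Originality: drop 50, 52 → average of remaining 10 = 838/10 = 83.8
Weighted total:
  Innovation 52 × 0.08 = 4.16
  Creativity 55 × 0.09 = 4.95
  Presentation 49 × 0.25 = 12.25
  Use of theme 43 × 0.09 = 3.87
  Difficulty 62.5 × 0.05 = 3.125
  Originality 83.8 × 0.21 = 17.598
  Craftsmanship 58 × 0.12 = 6.96
  Technical merit 79 × 0.11 = 8.69
Sum = 61.603
61.603 is ≥ 61.5 and < 83 → Merit

Merit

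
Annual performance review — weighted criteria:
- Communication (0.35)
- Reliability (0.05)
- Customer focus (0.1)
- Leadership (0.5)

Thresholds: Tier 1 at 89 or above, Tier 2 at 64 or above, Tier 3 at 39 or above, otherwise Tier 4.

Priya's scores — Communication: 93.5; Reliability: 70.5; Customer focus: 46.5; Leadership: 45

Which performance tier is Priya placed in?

Weighted total:
  Communication 93.5 × 0.35 = 32.725
  Reliability 70.5 × 0.05 = 3.525
  Customer focus 46.5 × 0.1 = 4.65
  Leadership 45 × 0.5 = 22.5
Sum = 63.4
63.4 is ≥ 39 and < 64 → Tier 3

Tier 3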